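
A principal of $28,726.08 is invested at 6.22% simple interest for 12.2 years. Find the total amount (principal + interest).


Total amount formula: A = P(1 + rt) = P + P·r·t
Interest: I = P × r × t = $28,726.08 × 0.0622 × 12.2 = $21,798.50
A = P + I = $28,726.08 + $21,798.50 = $50,524.58

A = P + I = P(1 + rt) = $50,524.58


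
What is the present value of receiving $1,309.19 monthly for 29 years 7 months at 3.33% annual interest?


Present value of an ordinary annuity: PV = PMT × (1 − (1 + r)^(−n)) / r
Monthly rate r = 0.0333/12 = 0.002775, n = 355
PV = $1,309.19 × (1 − (1 + 0.0333/12)^(−355)) / (0.0333/12)
PV = $1,309.19 × 225.620782
PV = $295,380.47

PV = PMT × (1-(1+r)^(-n))/r = $295,380.47


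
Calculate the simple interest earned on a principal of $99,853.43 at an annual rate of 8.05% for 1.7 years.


Simple interest formula: I = P × r × t
I = $99,853.43 × 0.0805 × 1.7
I = $13,664.94

I = P × r × t = $13,664.94


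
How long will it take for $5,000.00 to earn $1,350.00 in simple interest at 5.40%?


Rearrange the simple interest formula for t:
I = P × r × t  ⇒  t = I / (P × r)
t = $1,350.00 / ($5,000.00 × 0.054)
t = 5

t = I/(P×r) = 5 years


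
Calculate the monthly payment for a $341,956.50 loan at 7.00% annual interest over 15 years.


Loan payment formula: PMT = PV × r / (1 − (1 + r)^(−n))
Monthly rate r = 0.07/12 ≈ 0.00583333, n = 180 months
Denominator: 1 − (1 + 0.07/12)^(−180) = 0.648993
PMT = $341,956.50 × (0.07/12) / 0.648993
PMT = $3,073.60 per month

PMT = PV × r / (1-(1+r)^(-n)) = $3,073.60/month


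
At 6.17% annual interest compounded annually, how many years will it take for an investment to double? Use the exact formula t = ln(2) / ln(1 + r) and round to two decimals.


Doubling condition: (1 + r)^t = 2
Take ln of both sides: t × ln(1 + r) = ln(2)
t = ln(2) / ln(1 + r)
t = 0.693147 / 0.059871
t = 11.58

t = ln(2) / ln(1 + r) = 11.58 years


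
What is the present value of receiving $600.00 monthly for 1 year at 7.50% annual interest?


Present value of an ordinary annuity: PV = PMT × (1 − (1 + r)^(−n)) / r
Monthly rate r = 0.075/12 = 0.00625, n = 12
PV = $600.00 × (1 − (1 + 0.075/12)^(−12)) / (0.075/12)
PV = $600.00 × 11.526392
PV = $6,915.84

PV = PMT × (1-(1+r)^(-n))/r = $6,915.84


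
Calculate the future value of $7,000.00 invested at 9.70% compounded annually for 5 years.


Compound interest formula: A = P(1 + r/n)^(nt)
A = $7,000.00 × (1 + 0.097/1)^(1 × 5)
Growth factor: (1 + 0.097/1)^5 = 1.588668
A = $7,000.00 × 1.588668
A = $11,120.68

A = P(1 + r/n)^(nt) = $11,120.68


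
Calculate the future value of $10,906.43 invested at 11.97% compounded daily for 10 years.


Compound interest formula: A = P(1 + r/n)^(nt)
A = $10,906.43 × (1 + 0.1197/365)^(365 × 10)
Growth factor: (1 + 0.1197/365)^3650 = 3.309522
A = $10,906.43 × 3.309522
A = $36,095.07

A = P(1 + r/n)^(nt) = $36,095.07


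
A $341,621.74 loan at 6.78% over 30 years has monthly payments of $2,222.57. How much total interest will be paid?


Total paid over the life of the loan = PMT × n.
Total paid = $2,222.57 × 360 = $800,125.20
Total interest = total paid − principal = $800,125.20 − $341,621.74 = $458,503.46

Total interest = (PMT × n) - PV = $458,503.46


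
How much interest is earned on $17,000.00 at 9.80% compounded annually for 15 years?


Compound interest earned = final amount − principal.
A = P(1 + r/n)^(nt) = $17,000.00 × (1 + 0.098/1)^(1 × 15) = $69,100.95
Interest = A − P = $69,100.95 − $17,000.00 = $52,100.95

Interest = A - P = $52,100.95


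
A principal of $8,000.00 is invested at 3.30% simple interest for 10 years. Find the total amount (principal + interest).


Total amount formula: A = P(1 + rt) = P + P·r·t
Interest: I = P × r × t = $8,000.00 × 0.033 × 10 = $2,640.00
A = P + I = $8,000.00 + $2,640.00 = $10,640.00

A = P + I = P(1 + rt) = $10,640.00


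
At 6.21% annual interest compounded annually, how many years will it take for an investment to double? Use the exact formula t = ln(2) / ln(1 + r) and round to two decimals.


Doubling condition: (1 + r)^t = 2
Take ln of both sides: t × ln(1 + r) = ln(2)
t = ln(2) / ln(1 + r)
t = 0.693147 / 0.060248
t = 11.50

t = ln(2) / ln(1 + r) = 11.50 years


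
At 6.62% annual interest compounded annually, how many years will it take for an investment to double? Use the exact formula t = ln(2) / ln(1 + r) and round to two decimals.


Doubling condition: (1 + r)^t = 2
Take ln of both sides: t × ln(1 + r) = ln(2)
t = ln(2) / ln(1 + r)
t = 0.693147 / 0.064101
t = 10.81

t = ln(2) / ln(1 + r) = 10.81 years


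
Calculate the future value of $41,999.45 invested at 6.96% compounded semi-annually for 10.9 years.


Compound interest formula: A = P(1 + r/n)^(nt)
A = $41,999.45 × (1 + 0.0696/2)^(2 × 10.9)
Growth factor: (1 + 0.0696/2)^21.8 = 2.107997
A = $41,999.45 × 2.107997
A = $88,534.71

A = P(1 + r/n)^(nt) = $88,534.71


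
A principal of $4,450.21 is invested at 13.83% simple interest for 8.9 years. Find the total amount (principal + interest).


Total amount formula: A = P(1 + rt) = P + P·r·t
Interest: I = P × r × t = $4,450.21 × 0.1383 × 8.9 = $5,477.63
A = P + I = $4,450.21 + $5,477.63 = $9,927.84

A = P + I = P(1 + rt) = $9,927.84


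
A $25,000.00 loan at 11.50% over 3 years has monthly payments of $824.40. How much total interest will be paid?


Total paid over the life of the loan = PMT × n.
Total paid = $824.40 × 36 = $29,678.40
Total interest = total paid − principal = $29,678.40 − $25,000.00 = $4,678.40

Total interest = (PMT × n) - PV = $4,678.40


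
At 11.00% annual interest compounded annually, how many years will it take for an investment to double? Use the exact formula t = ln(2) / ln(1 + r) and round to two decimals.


Doubling condition: (1 + r)^t = 2
Take ln of both sides: t × ln(1 + r) = ln(2)
t = ln(2) / ln(1 + r)
t = 0.693147 / 0.104360
t = 6.64

t = ln(2) / ln(1 + r) = 6.64 years


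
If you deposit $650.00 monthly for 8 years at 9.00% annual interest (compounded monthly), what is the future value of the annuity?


Future value of an ordinary annuity: FV = PMT × ((1 + r)^n − 1) / r
Monthly rate r = 0.09/12 = 0.0075, n = 96
FV = $650.00 × ((1 + 0.09/12)^96 − 1) / (0.09/12)
FV = $650.00 × 139.856164
FV = $90,906.51

FV = PMT × ((1+r)^n - 1)/r = $90,906.51


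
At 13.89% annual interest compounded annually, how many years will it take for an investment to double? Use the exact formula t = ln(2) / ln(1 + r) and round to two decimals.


Doubling condition: (1 + r)^t = 2
Take ln of both sides: t × ln(1 + r) = ln(2)
t = ln(2) / ln(1 + r)
t = 0.693147 / 0.130063
t = 5.33

t = ln(2) / ln(1 + r) = 5.33 years


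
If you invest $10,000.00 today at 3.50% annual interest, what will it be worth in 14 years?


Future value formula: FV = PV × (1 + r)^t
FV = $10,000.00 × (1 + 0.035)^14
FV = $10,000.00 × 1.618695
FV = $16,186.95

FV = PV × (1 + r)^t = $16,186.95


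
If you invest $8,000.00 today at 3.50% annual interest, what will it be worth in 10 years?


Future value formula: FV = PV × (1 + r)^t
FV = $8,000.00 × (1 + 0.035)^10
FV = $8,000.00 × 1.410599
FV = $11,284.79

FV = PV × (1 + r)^t = $11,284.79


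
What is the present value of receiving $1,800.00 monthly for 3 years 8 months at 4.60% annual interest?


Present value of an ordinary annuity: PV = PMT × (1 − (1 + r)^(−n)) / r
Monthly rate r = 0.046/12 ≈ 0.00383333, n = 44
PV = $1,800.00 × (1 − (1 + 0.046/12)^(−44)) / (0.046/12)
PV = $1,800.00 × 40.418373
PV = $72,753.07

PV = PMT × (1-(1+r)^(-n))/r = $72,753.07


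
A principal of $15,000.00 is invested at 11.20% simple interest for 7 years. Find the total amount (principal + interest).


Total amount formula: A = P(1 + rt) = P + P·r·t
Interest: I = P × r × t = $15,000.00 × 0.112 × 7 = $11,760.00
A = P + I = $15,000.00 + $11,760.00 = $26,760.00

A = P + I = P(1 + rt) = $26,760.00


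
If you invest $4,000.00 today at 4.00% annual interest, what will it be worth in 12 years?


Future value formula: FV = PV × (1 + r)^t
FV = $4,000.00 × (1 + 0.04)^12
FV = $4,000.00 × 1.601032
FV = $6,404.13

FV = PV × (1 + r)^t = $6,404.13


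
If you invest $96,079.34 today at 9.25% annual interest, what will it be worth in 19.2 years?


Future value formula: FV = PV × (1 + r)^t
FV = $96,079.34 × (1 + 0.0925)^19.2
FV = $96,079.34 × 5.4662785
FV = $525,196.43

FV = PV × (1 + r)^t = $525,196.43


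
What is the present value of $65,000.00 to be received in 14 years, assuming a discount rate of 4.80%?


Present value formula: PV = FV / (1 + r)^t
PV = $65,000.00 / (1 + 0.048)^14
PV = $65,000.00 / 1.9277822
PV = $33,717.50

PV = FV / (1 + r)^t = $33,717.50


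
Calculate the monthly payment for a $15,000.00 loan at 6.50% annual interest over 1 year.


Loan payment formula: PMT = PV × r / (1 − (1 + r)^(−n))
Monthly rate r = 0.065/12 ≈ 0.00541667, n = 12 months
Denominator: 1 − (1 + 0.065/12)^(−12) = 0.062768
PMT = $15,000.00 × (0.065/12) / 0.062768
PMT = $1,294.45 per month

PMT = PV × r / (1-(1+r)^(-n)) = $1,294.45/month


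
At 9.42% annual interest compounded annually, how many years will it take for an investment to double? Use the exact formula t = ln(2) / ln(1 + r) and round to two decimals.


Doubling condition: (1 + r)^t = 2
Take ln of both sides: t × ln(1 + r) = ln(2)
t = ln(2) / ln(1 + r)
t = 0.693147 / 0.090024
t = 7.70

t = ln(2) / ln(1 + r) = 7.70 years


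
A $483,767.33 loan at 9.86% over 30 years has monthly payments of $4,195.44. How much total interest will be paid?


Total paid over the life of the loan = PMT × n.
Total paid = $4,195.44 × 360 = $1,510,358.40
Total interest = total paid − principal = $1,510,358.40 − $483,767.33 = $1,026,591.07

Total interest = (PMT × n) - PV = $1,026,591.07


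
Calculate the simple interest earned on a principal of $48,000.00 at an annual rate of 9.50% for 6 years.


Simple interest formula: I = P × r × t
I = $48,000.00 × 0.095 × 6
I = $27,360.00

I = P × r × t = $27,360.00


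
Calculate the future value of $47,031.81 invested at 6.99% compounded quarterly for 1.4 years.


Compound interest formula: A = P(1 + r/n)^(nt)
A = $47,031.81 × (1 + 0.0699/4)^(4 × 1.4)
Growth factor: (1 + 0.0699/4)^5.6 = 1.10187666
A = $47,031.81 × 1.10187666
A = $51,823.25

A = P(1 + r/n)^(nt) = $51,823.25


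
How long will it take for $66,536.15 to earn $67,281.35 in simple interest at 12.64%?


Rearrange the simple interest formula for t:
I = P × r × t  ⇒  t = I / (P × r)
t = $67,281.35 / ($66,536.15 × 0.1264)
t = 8

t = I/(P×r) = 8 years


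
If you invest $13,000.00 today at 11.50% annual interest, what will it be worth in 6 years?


Future value formula: FV = PV × (1 + r)^t
FV = $13,000.00 × (1 + 0.115)^6
FV = $13,000.00 × 1.921539
FV = $24,980.01

FV = PV × (1 + r)^t = $24,980.01


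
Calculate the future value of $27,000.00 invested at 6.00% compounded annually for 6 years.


Compound interest formula: A = P(1 + r/n)^(nt)
A = $27,000.00 × (1 + 0.06/1)^(1 × 6)
Growth factor: (1 + 0.06/1)^6 = 1.4185191
A = $27,000.00 × 1.4185191
A = $38,300.02

A = P(1 + r/n)^(nt) = $38,300.02


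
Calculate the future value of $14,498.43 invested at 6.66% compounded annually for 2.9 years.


Compound interest formula: A = P(1 + r/n)^(nt)
A = $14,498.43 × (1 + 0.0666/1)^(1 × 2.9)
Growth factor: (1 + 0.0666/1)^2.9 = 1.2056037
A = $14,498.43 × 1.2056037
A = $17,479.36

A = P(1 + r/n)^(nt) = $17,479.36


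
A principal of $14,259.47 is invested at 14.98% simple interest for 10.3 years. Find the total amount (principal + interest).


Total amount formula: A = P(1 + rt) = P + P·r·t
Interest: I = P × r × t = $14,259.47 × 0.1498 × 10.3 = $22,001.51
A = P + I = $14,259.47 + $22,001.51 = $36,260.98

A = P + I = P(1 + rt) = $36,260.98


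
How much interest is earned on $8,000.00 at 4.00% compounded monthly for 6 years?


Compound interest earned = final amount − principal.
A = P(1 + r/n)^(nt) = $8,000.00 × (1 + 0.04/12)^(12 × 6) = $10,165.94
Interest = A − P = $10,165.94 − $8,000.00 = $2,165.94

Interest = A - P = $2,165.94


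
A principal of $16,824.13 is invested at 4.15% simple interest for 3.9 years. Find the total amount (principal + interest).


Total amount formula: A = P(1 + rt) = P + P·r·t
Interest: I = P × r × t = $16,824.13 × 0.0415 × 3.9 = $2,722.99
A = P + I = $16,824.13 + $2,722.99 = $19,547.12

A = P + I = P(1 + rt) = $19,547.12


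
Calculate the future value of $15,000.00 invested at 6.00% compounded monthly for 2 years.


Compound interest formula: A = P(1 + r/n)^(nt)
A = $15,000.00 × (1 + 0.06/12)^(12 × 2)
Growth factor: (1 + 0.06/12)^24 = 1.127160
A = $15,000.00 × 1.127160
A = $16,907.40

A = P(1 + r/n)^(nt) = $16,907.40


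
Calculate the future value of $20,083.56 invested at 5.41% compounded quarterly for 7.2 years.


Compound interest formula: A = P(1 + r/n)^(nt)
A = $20,083.56 × (1 + 0.0541/4)^(4 × 7.2)
Growth factor: (1 + 0.0541/4)^28.8 = 1.472423
A = $20,083.56 × 1.472423
A = $29,571.50

A = P(1 + r/n)^(nt) = $29,571.50


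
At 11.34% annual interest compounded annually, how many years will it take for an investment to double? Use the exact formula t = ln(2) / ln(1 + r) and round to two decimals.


Doubling condition: (1 + r)^t = 2
Take ln of both sides: t × ln(1 + r) = ln(2)
t = ln(2) / ln(1 + r)
t = 0.693147 / 0.107418
t = 6.45

t = ln(2) / ln(1 + r) = 6.45 years


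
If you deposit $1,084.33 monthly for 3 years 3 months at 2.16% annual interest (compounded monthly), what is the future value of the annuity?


Future value of an ordinary annuity: FV = PMT × ((1 + r)^n − 1) / r
Monthly rate r = 0.0216/12 = 0.0018, n = 39
FV = $1,084.33 × ((1 + 0.0216/12)^39 − 1) / (0.0216/12)
FV = $1,084.33 × 40.363896
FV = $43,767.78

FV = PMT × ((1+r)^n - 1)/r = $43,767.78


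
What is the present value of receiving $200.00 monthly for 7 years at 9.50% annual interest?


Present value of an ordinary annuity: PV = PMT × (1 − (1 + r)^(−n)) / r
Monthly rate r = 0.095/12 ≈ 0.00791667, n = 84
PV = $200.00 × (1 − (1 + 0.095/12)^(−84)) / (0.095/12)
PV = $200.00 × 61.184601
PV = $12,236.92

PV = PMT × (1-(1+r)^(-n))/r = $12,236.92


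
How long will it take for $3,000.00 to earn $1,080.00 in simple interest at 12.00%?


Rearrange the simple interest formula for t:
I = P × r × t  ⇒  t = I / (P × r)
t = $1,080.00 / ($3,000.00 × 0.12)
t = 3

t = I/(P×r) = 3 years


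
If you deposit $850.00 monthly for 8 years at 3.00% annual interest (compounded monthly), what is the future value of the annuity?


Future value of an ordinary annuity: FV = PMT × ((1 + r)^n − 1) / r
Monthly rate r = 0.03/12 = 0.0025, n = 96
FV = $850.00 × ((1 + 0.03/12)^96 − 1) / (0.03/12)
FV = $850.00 × 108.347387
FV = $92,095.28

FV = PMT × ((1+r)^n - 1)/r = $92,095.28


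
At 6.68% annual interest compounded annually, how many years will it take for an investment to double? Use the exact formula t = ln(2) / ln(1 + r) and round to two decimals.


Doubling condition: (1 + r)^t = 2
Take ln of both sides: t × ln(1 + r) = ln(2)
t = ln(2) / ln(1 + r)
t = 0.693147 / 0.064664
t = 10.72

t = ln(2) / ln(1 + r) = 10.72 years


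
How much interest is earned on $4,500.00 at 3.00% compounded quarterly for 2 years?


Compound interest earned = final amount − principal.
A = P(1 + r/n)^(nt) = $4,500.00 × (1 + 0.03/4)^(4 × 2) = $4,777.19
Interest = A − P = $4,777.19 − $4,500.00 = $277.19

Interest = A - P = $277.19


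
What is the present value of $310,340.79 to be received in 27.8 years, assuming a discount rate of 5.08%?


Present value formula: PV = FV / (1 + r)^t
PV = $310,340.79 / (1 + 0.0508)^27.8
PV = $310,340.79 / 3.9651332
PV = $78,267.43

PV = FV / (1 + r)^t = $78,267.43


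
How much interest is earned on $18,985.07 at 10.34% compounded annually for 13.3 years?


Compound interest earned = final amount − principal.
A = P(1 + r/n)^(nt) = $18,985.07 × (1 + 0.1034/1)^(1 × 13.3) = $70,268.52
Interest = A − P = $70,268.52 − $18,985.07 = $51,283.45

Interest = A - P = $51,283.45


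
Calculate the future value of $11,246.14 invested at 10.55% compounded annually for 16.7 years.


Compound interest formula: A = P(1 + r/n)^(nt)
A = $11,246.14 × (1 + 0.1055/1)^(1 × 16.7)
Growth factor: (1 + 0.1055/1)^16.7 = 5.338645
A = $11,246.14 × 5.338645
A = $60,039.15

A = P(1 + r/n)^(nt) = $60,039.15


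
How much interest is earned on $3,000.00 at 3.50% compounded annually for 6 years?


Compound interest earned = final amount − principal.
A = P(1 + r/n)^(nt) = $3,000.00 × (1 + 0.035/1)^(1 × 6) = $3,687.77
Interest = A − P = $3,687.77 − $3,000.00 = $687.77

Interest = A - P = $687.77


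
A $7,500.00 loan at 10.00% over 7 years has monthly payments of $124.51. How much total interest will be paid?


Total paid over the life of the loan = PMT × n.
Total paid = $124.51 × 84 = $10,458.84
Total interest = total paid − principal = $10,458.84 − $7,500.00 = $2,958.84

Total interest = (PMT × n) - PV = $2,958.84


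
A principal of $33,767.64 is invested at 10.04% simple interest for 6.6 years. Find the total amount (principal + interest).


Total amount formula: A = P(1 + rt) = P + P·r·t
Interest: I = P × r × t = $33,767.64 × 0.1004 × 6.6 = $22,375.79
A = P + I = $33,767.64 + $22,375.79 = $56,143.43

A = P + I = P(1 + rt) = $56,143.43


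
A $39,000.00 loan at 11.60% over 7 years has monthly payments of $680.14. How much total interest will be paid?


Total paid over the life of the loan = PMT × n.
Total paid = $680.14 × 84 = $57,131.76
Total interest = total paid − principal = $57,131.76 − $39,000.00 = $18,131.76

Total interest = (PMT × n) - PV = $18,131.76


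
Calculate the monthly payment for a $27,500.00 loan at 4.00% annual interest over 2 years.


Loan payment formula: PMT = PV × r / (1 − (1 + r)^(−n))
Monthly rate r = 0.04/12 ≈ 0.00333333, n = 24 months
Denominator: 1 − (1 + 0.04/12)^(−24) = 0.0767608
PMT = $27,500.00 × (0.04/12) / 0.0767608
PMT = $1,194.19 per month

PMT = PV × r / (1-(1+r)^(-n)) = $1,194.19/month


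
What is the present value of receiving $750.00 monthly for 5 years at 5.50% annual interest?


Present value of an ordinary annuity: PV = PMT × (1 − (1 + r)^(−n)) / r
Monthly rate r = 0.055/12 ≈ 0.00458333, n = 60
PV = $750.00 × (1 − (1 + 0.055/12)^(−60)) / (0.055/12)
PV = $750.00 × 52.352835
PV = $39,264.63

PV = PMT × (1-(1+r)^(-n))/r = $39,264.63


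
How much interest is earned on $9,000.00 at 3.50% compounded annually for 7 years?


Compound interest earned = final amount − principal.
A = P(1 + r/n)^(nt) = $9,000.00 × (1 + 0.035/1)^(1 × 7) = $11,450.51
Interest = A − P = $11,450.51 − $9,000.00 = $2,450.51

Interest = A - P = $2,450.51


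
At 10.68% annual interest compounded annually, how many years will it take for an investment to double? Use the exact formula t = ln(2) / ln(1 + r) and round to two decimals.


Doubling condition: (1 + r)^t = 2
Take ln of both sides: t × ln(1 + r) = ln(2)
t = ln(2) / ln(1 + r)
t = 0.693147 / 0.101473
t = 6.83

t = ln(2) / ln(1 + r) = 6.83 years


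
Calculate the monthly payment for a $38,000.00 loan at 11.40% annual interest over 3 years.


Loan payment formula: PMT = PV × r / (1 − (1 + r)^(−n))
Monthly rate r = 0.114/12 = 0.0095, n = 36 months
Denominator: 1 − (1 + 0.114/12)^(−36) = 0.288504
PMT = $38,000.00 × (0.114/12) / 0.288504
PMT = $1,251.28 per month

PMT = PV × r / (1-(1+r)^(-n)) = $1,251.28/month


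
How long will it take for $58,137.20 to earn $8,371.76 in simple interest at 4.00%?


Rearrange the simple interest formula for t:
I = P × r × t  ⇒  t = I / (P × r)
t = $8,371.76 / ($58,137.20 × 0.04)
t = 3.6

t = I/(P×r) = 3.6 years


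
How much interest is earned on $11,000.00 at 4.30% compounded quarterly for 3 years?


Compound interest earned = final amount − principal.
A = P(1 + r/n)^(nt) = $11,000.00 × (1 + 0.043/4)^(4 × 3) = $12,505.98
Interest = A − P = $12,505.98 − $11,000.00 = $1,505.98

Interest = A - P = $1,505.98


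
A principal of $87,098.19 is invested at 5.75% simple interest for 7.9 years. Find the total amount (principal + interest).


Total amount formula: A = P(1 + rt) = P + P·r·t
Interest: I = P × r × t = $87,098.19 × 0.0575 × 7.9 = $39,564.35
A = P + I = $87,098.19 + $39,564.35 = $126,662.54

A = P + I = P(1 + rt) = $126,662.54


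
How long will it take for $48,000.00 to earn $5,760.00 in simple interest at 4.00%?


Rearrange the simple interest formula for t:
I = P × r × t  ⇒  t = I / (P × r)
t = $5,760.00 / ($48,000.00 × 0.04)
t = 3

t = I/(P×r) = 3 years


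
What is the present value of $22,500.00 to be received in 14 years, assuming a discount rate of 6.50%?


Present value formula: PV = FV / (1 + r)^t
PV = $22,500.00 / (1 + 0.065)^14
PV = $22,500.00 / 2.414874
PV = $9,317.26

PV = FV / (1 + r)^t = $9,317.26


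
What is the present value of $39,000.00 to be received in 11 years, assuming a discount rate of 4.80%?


Present value formula: PV = FV / (1 + r)^t
PV = $39,000.00 / (1 + 0.048)^11
PV = $39,000.00 / 1.674843
PV = $23,285.76

PV = FV / (1 + r)^t = $23,285.76


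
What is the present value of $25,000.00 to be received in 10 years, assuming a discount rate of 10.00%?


Present value formula: PV = FV / (1 + r)^t
PV = $25,000.00 / (1 + 0.1)^10
PV = $25,000.00 / 2.593742
PV = $9,638.58

PV = FV / (1 + r)^t = $9,638.58


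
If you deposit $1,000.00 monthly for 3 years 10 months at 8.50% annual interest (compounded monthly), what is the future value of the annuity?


Future value of an ordinary annuity: FV = PMT × ((1 + r)^n − 1) / r
Monthly rate r = 0.085/12 ≈ 0.00708333, n = 46
FV = $1,000.00 × ((1 + 0.085/12)^46 − 1) / (0.085/12)
FV = $1,000.00 × 54.154506
FV = $54,154.51

FV = PMT × ((1+r)^n - 1)/r = $54,154.51


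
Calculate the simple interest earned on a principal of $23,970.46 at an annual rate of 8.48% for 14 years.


Simple interest formula: I = P × r × t
I = $23,970.46 × 0.0848 × 14
I = $28,457.73

I = P × r × t = $28,457.73


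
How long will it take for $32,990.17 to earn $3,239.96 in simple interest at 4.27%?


Rearrange the simple interest formula for t:
I = P × r × t  ⇒  t = I / (P × r)
t = $3,239.96 / ($32,990.17 × 0.0427)
t = 2.3

t = I/(P×r) = 2.3 years


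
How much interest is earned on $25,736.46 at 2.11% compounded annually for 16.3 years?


Compound interest earned = final amount − principal.
A = P(1 + r/n)^(nt) = $25,736.46 × (1 + 0.0211/1)^(1 × 16.3) = $36,171.10
Interest = A − P = $36,171.10 − $25,736.46 = $10,434.64

Interest = A - P = $10,434.64


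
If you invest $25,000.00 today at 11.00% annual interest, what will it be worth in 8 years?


Future value formula: FV = PV × (1 + r)^t
FV = $25,000.00 × (1 + 0.11)^8
FV = $25,000.00 × 2.30453777
FV = $57,613.44

FV = PV × (1 + r)^t = $57,613.44


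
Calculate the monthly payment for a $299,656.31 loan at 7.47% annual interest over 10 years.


Loan payment formula: PMT = PV × r / (1 − (1 + r)^(−n))
Monthly rate r = 0.0747/12 = 0.006225, n = 120 months
Denominator: 1 − (1 + 0.0747/12)^(−120) = 0.525116
PMT = $299,656.31 × (0.0747/12) / 0.525116
PMT = $3,552.28 per month

PMT = PV × r / (1-(1+r)^(-n)) = $3,552.28/month


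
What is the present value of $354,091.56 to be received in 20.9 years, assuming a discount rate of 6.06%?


Present value formula: PV = FV / (1 + r)^t
PV = $354,091.56 / (1 + 0.0606)^20.9
PV = $354,091.56 / 3.4200221
PV = $103,534.87

PV = FV / (1 + r)^t = $103,534.87


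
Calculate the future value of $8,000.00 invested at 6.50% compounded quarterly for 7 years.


Compound interest formula: A = P(1 + r/n)^(nt)
A = $8,000.00 × (1 + 0.065/4)^(4 × 7)
Growth factor: (1 + 0.065/4)^28 = 1.570419
A = $8,000.00 × 1.570419
A = $12,563.35

A = P(1 + r/n)^(nt) = $12,563.35


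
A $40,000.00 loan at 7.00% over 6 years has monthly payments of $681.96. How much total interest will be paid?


Total paid over the life of the loan = PMT × n.
Total paid = $681.96 × 72 = $49,101.12
Total interest = total paid − principal = $49,101.12 − $40,000.00 = $9,101.12

Total interest = (PMT × n) - PV = $9,101.12


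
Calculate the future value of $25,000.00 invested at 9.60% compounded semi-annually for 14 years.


Compound interest formula: A = P(1 + r/n)^(nt)
A = $25,000.00 × (1 + 0.096/2)^(2 × 14)
Growth factor: (1 + 0.096/2)^28 = 3.716344
A = $25,000.00 × 3.716344
A = $92,908.60

A = P(1 + r/n)^(nt) = $92,908.60


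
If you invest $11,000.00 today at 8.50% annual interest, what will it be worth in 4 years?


Future value formula: FV = PV × (1 + r)^t
FV = $11,000.00 × (1 + 0.085)^4
FV = $11,000.00 × 1.385859
FV = $15,244.45

FV = PV × (1 + r)^t = $15,244.45


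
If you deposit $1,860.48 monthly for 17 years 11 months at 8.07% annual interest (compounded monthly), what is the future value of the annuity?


Future value of an ordinary annuity: FV = PMT × ((1 + r)^n − 1) / r
Monthly rate r = 0.0807/12 = 0.006725, n = 215
FV = $1,860.48 × ((1 + 0.0807/12)^215 − 1) / (0.0807/12)
FV = $1,860.48 × 479.563749
FV = $892,218.76

FV = PMT × ((1+r)^n - 1)/r = $892,218.76


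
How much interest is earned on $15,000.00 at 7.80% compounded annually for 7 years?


Compound interest earned = final amount − principal.
A = P(1 + r/n)^(nt) = $15,000.00 × (1 + 0.078/1)^(1 × 7) = $25,375.97
Interest = A − P = $25,375.97 − $15,000.00 = $10,375.97

Interest = A - P = $10,375.97


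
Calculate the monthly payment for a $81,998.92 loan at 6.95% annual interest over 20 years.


Loan payment formula: PMT = PV × r / (1 − (1 + r)^(−n))
Monthly rate r = 0.0695/12 ≈ 0.00579167, n = 240 months
Denominator: 1 − (1 + 0.0695/12)^(−240) = 0.749924
PMT = $81,998.92 × (0.0695/12) / 0.749924
PMT = $633.28 per month

PMT = PV × r / (1-(1+r)^(-n)) = $633.28/month


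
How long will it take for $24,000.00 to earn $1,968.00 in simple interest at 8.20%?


Rearrange the simple interest formula for t:
I = P × r × t  ⇒  t = I / (P × r)
t = $1,968.00 / ($24,000.00 × 0.082)
t = 1

t = I/(P×r) = 1 year


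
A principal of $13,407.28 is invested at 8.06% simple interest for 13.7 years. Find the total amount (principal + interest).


Total amount formula: A = P(1 + rt) = P + P·r·t
Interest: I = P × r × t = $13,407.28 × 0.0806 × 13.7 = $14,804.59
A = P + I = $13,407.28 + $14,804.59 = $28,211.87

A = P + I = P(1 + rt) = $28,211.87


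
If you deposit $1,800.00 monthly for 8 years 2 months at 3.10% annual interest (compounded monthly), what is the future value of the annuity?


Future value of an ordinary annuity: FV = PMT × ((1 + r)^n − 1) / r
Monthly rate r = 0.031/12 ≈ 0.00258333, n = 98
FV = $1,800.00 × ((1 + 0.031/12)^98 − 1) / (0.031/12)
FV = $1,800.00 × 111.359039
FV = $200,446.27

FV = PMT × ((1+r)^n - 1)/r = $200,446.27


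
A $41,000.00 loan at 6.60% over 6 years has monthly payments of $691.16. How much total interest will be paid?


Total paid over the life of the loan = PMT × n.
Total paid = $691.16 × 72 = $49,763.52
Total interest = total paid − principal = $49,763.52 − $41,000.00 = $8,763.52

Total interest = (PMT × n) - PV = $8,763.52


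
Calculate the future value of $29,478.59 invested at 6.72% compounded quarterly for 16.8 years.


Compound interest formula: A = P(1 + r/n)^(nt)
A = $29,478.59 × (1 + 0.0672/4)^(4 × 16.8)
Growth factor: (1 + 0.0672/4)^67.2 = 3.0635722
A = $29,478.59 × 3.0635722
A = $90,309.79

A = P(1 + r/n)^(nt) = $90,309.79


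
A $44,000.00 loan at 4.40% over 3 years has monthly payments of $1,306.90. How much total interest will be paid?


Total paid over the life of the loan = PMT × n.
Total paid = $1,306.90 × 36 = $47,048.40
Total interest = total paid − principal = $47,048.40 − $44,000.00 = $3,048.40

Total interest = (PMT × n) - PV = $3,048.40


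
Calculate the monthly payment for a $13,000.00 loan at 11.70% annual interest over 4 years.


Loan payment formula: PMT = PV × r / (1 − (1 + r)^(−n))
Monthly rate r = 0.117/12 = 0.00975, n = 48 months
Denominator: 1 − (1 + 0.117/12)^(−48) = 0.372325
PMT = $13,000.00 × (0.117/12) / 0.372325
PMT = $340.43 per month

PMT = PV × r / (1-(1+r)^(-n)) = $340.43/month


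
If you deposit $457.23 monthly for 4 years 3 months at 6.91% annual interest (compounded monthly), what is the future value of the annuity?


Future value of an ordinary annuity: FV = PMT × ((1 + r)^n − 1) / r
Monthly rate r = 0.0691/12 ≈ 0.00575833, n = 51
FV = $457.23 × ((1 + 0.0691/12)^51 − 1) / (0.0691/12)
FV = $457.23 × 59.082815
FV = $27,014.44

FV = PMT × ((1+r)^n - 1)/r = $27,014.44


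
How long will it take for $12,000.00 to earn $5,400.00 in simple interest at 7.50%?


Rearrange the simple interest formula for t:
I = P × r × t  ⇒  t = I / (P × r)
t = $5,400.00 / ($12,000.00 × 0.075)
t = 6

t = I/(P×r) = 6 years


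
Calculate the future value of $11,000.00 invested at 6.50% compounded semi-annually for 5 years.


Compound interest formula: A = P(1 + r/n)^(nt)
A = $11,000.00 × (1 + 0.065/2)^(2 × 5)
Growth factor: (1 + 0.065/2)^10 = 1.3768943
A = $11,000.00 × 1.3768943
A = $15,145.84

A = P(1 + r/n)^(nt) = $15,145.84


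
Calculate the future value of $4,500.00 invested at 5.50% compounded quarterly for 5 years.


Compound interest formula: A = P(1 + r/n)^(nt)
A = $4,500.00 × (1 + 0.055/4)^(4 × 5)
Growth factor: (1 + 0.055/4)^20 = 1.314067
A = $4,500.00 × 1.314067
A = $5,913.30

A = P(1 + r/n)^(nt) = $5,913.30


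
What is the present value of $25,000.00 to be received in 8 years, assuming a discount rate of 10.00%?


Present value formula: PV = FV / (1 + r)^t
PV = $25,000.00 / (1 + 0.1)^8
PV = $25,000.00 / 2.143589
PV = $11,662.68

PV = FV / (1 + r)^t = $11,662.68


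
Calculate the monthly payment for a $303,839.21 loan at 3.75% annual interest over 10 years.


Loan payment formula: PMT = PV × r / (1 − (1 + r)^(−n))
Monthly rate r = 0.0375/12 = 0.003125, n = 120 months
Denominator: 1 − (1 + 0.0375/12)^(−120) = 0.312309
PMT = $303,839.21 × (0.0375/12) / 0.312309
PMT = $3,040.25 per month

PMT = PV × r / (1-(1+r)^(-n)) = $3,040.25/month


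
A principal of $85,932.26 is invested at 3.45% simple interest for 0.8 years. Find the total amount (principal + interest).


Total amount formula: A = P(1 + rt) = P + P·r·t
Interest: I = P × r × t = $85,932.26 × 0.0345 × 0.8 = $2,371.73
A = P + I = $85,932.26 + $2,371.73 = $88,303.99

A = P + I = P(1 + rt) = $88,303.99


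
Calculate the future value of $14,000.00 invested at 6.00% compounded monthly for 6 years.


Compound interest formula: A = P(1 + r/n)^(nt)
A = $14,000.00 × (1 + 0.06/12)^(12 × 6)
Growth factor: (1 + 0.06/12)^72 = 1.432044
A = $14,000.00 × 1.432044
A = $20,048.62

A = P(1 + r/n)^(nt) = $20,048.62


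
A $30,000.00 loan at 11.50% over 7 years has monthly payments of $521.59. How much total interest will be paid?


Total paid over the life of the loan = PMT × n.
Total paid = $521.59 × 84 = $43,813.56
Total interest = total paid − principal = $43,813.56 − $30,000.00 = $13,813.56

Total interest = (PMT × n) - PV = $13,813.56


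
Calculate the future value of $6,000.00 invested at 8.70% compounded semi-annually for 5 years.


Compound interest formula: A = P(1 + r/n)^(nt)
A = $6,000.00 × (1 + 0.087/2)^(2 × 5)
Growth factor: (1 + 0.087/2)^10 = 1.530821
A = $6,000.00 × 1.530821
A = $9,184.93

A = P(1 + r/n)^(nt) = $9,184.93


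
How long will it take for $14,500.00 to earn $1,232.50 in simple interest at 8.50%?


Rearrange the simple interest formula for t:
I = P × r × t  ⇒  t = I / (P × r)
t = $1,232.50 / ($14,500.00 × 0.085)
t = 1

t = I/(P×r) = 1 year


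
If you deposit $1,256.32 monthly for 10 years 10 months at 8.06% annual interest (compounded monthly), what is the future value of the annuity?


Future value of an ordinary annuity: FV = PMT × ((1 + r)^n − 1) / r
Monthly rate r = 0.0806/12 ≈ 0.00671667, n = 130
FV = $1,256.32 × ((1 + 0.0806/12)^130 − 1) / (0.0806/12)
FV = $1,256.32 × 206.575879
FV = $259,525.41

FV = PMT × ((1+r)^n - 1)/r = $259,525.41


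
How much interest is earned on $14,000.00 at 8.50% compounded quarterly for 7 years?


Compound interest earned = final amount − principal.
A = P(1 + r/n)^(nt) = $14,000.00 × (1 + 0.085/4)^(4 × 7) = $25,224.70
Interest = A − P = $25,224.70 − $14,000.00 = $11,224.70

Interest = A - P = $11,224.70


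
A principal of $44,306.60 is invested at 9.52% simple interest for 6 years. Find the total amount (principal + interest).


Total amount formula: A = P(1 + rt) = P + P·r·t
Interest: I = P × r × t = $44,306.60 × 0.0952 × 6 = $25,307.93
A = P + I = $44,306.60 + $25,307.93 = $69,614.53

A = P + I = P(1 + rt) = $69,614.53


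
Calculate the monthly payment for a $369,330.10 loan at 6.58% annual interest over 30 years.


Loan payment formula: PMT = PV × r / (1 − (1 + r)^(−n))
Monthly rate r = 0.0658/12 ≈ 0.00548333, n = 360 months
Denominator: 1 − (1 + 0.0658/12)^(−360) = 0.860349
PMT = $369,330.10 × (0.0658/12) / 0.860349
PMT = $2,353.88 per month

PMT = PV × r / (1-(1+r)^(-n)) = $2,353.88/month


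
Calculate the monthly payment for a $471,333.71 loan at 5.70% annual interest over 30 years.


Loan payment formula: PMT = PV × r / (1 − (1 + r)^(−n))
Monthly rate r = 0.057/12 = 0.00475, n = 360 months
Denominator: 1 − (1 + 0.057/12)^(−360) = 0.818400
PMT = $471,333.71 × (0.057/12) / 0.818400
PMT = $2,735.62 per month

PMT = PV × r / (1-(1+r)^(-n)) = $2,735.62/month


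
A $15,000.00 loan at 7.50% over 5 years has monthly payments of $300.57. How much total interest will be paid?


Total paid over the life of the loan = PMT × n.
Total paid = $300.57 × 60 = $18,034.20
Total interest = total paid − principal = $18,034.20 − $15,000.00 = $3,034.20

Total interest = (PMT × n) - PV = $3,034.20


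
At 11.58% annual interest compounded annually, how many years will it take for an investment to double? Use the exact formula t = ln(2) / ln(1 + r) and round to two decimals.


Doubling condition: (1 + r)^t = 2
Take ln of both sides: t × ln(1 + r) = ln(2)
t = ln(2) / ln(1 + r)
t = 0.693147 / 0.109572
t = 6.33

t = ln(2) / ln(1 + r) = 6.33 years


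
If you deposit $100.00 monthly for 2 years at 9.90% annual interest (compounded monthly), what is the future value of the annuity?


Future value of an ordinary annuity: FV = PMT × ((1 + r)^n − 1) / r
Monthly rate r = 0.099/12 = 0.00825, n = 24
FV = $100.00 × ((1 + 0.099/12)^24 − 1) / (0.099/12)
FV = $100.00 × 26.420927
FV = $2,642.09

FV = PMT × ((1+r)^n - 1)/r = $2,642.09


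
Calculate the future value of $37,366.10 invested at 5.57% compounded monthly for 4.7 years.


Compound interest formula: A = P(1 + r/n)^(nt)
A = $37,366.10 × (1 + 0.0557/12)^(12 × 4.7)
Growth factor: (1 + 0.0557/12)^56.4 = 1.298467
A = $37,366.10 × 1.298467
A = $48,518.65

A = P(1 + r/n)^(nt) = $48,518.65


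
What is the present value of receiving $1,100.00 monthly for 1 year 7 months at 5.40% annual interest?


Present value of an ordinary annuity: PV = PMT × (1 − (1 + r)^(−n)) / r
Monthly rate r = 0.054/12 = 0.0045, n = 19
PV = $1,100.00 × (1 − (1 + 0.054/12)^(−19)) / (0.054/12)
PV = $1,100.00 × 18.171279
PV = $19,988.41

PV = PMT × (1-(1+r)^(-n))/r = $19,988.41


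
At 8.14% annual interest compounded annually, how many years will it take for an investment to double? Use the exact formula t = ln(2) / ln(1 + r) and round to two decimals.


Doubling condition: (1 + r)^t = 2
Take ln of both sides: t × ln(1 + r) = ln(2)
t = ln(2) / ln(1 + r)
t = 0.693147 / 0.078256
t = 8.86

t = ln(2) / ln(1 + r) = 8.86 years


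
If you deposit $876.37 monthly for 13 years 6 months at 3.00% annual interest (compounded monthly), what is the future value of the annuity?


Future value of an ordinary annuity: FV = PMT × ((1 + r)^n − 1) / r
Monthly rate r = 0.03/12 = 0.0025, n = 162
FV = $876.37 × ((1 + 0.03/12)^162 − 1) / (0.03/12)
FV = $876.37 × 199.417973
FV = $174,763.93

FV = PMT × ((1+r)^n - 1)/r = $174,763.93


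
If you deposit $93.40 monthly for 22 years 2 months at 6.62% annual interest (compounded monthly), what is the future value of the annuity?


Future value of an ordinary annuity: FV = PMT × ((1 + r)^n − 1) / r
Monthly rate r = 0.0662/12 ≈ 0.00551667, n = 266
FV = $93.40 × ((1 + 0.0662/12)^266 − 1) / (0.0662/12)
FV = $93.40 × 601.926311
FV = $56,219.92

FV = PMT × ((1+r)^n - 1)/r = $56,219.92


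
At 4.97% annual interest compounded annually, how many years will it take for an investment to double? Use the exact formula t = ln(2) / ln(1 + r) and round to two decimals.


Doubling condition: (1 + r)^t = 2
Take ln of both sides: t × ln(1 + r) = ln(2)
t = ln(2) / ln(1 + r)
t = 0.693147 / 0.048504
t = 14.29

t = ln(2) / ln(1 + r) = 14.29 years


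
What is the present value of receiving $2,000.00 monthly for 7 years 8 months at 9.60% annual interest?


Present value of an ordinary annuity: PV = PMT × (1 − (1 + r)^(−n)) / r
Monthly rate r = 0.096/12 = 0.008, n = 92
PV = $2,000.00 × (1 − (1 + 0.096/12)^(−92)) / (0.096/12)
PV = $2,000.00 × 64.946122
PV = $129,892.24

PV = PMT × (1-(1+r)^(-n))/r = $129,892.24


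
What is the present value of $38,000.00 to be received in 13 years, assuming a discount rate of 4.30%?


Present value formula: PV = FV / (1 + r)^t
PV = $38,000.00 / (1 + 0.043)^13
PV = $38,000.00 / 1.728606
PV = $21,983.03

PV = FV / (1 + r)^t = $21,983.03


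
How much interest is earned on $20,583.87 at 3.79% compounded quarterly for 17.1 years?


Compound interest earned = final amount − principal.
A = P(1 + r/n)^(nt) = $20,583.87 × (1 + 0.0379/4)^(4 × 17.1) = $39,234.12
Interest = A − P = $39,234.12 − $20,583.87 = $18,650.25

Interest = A - P = $18,650.25


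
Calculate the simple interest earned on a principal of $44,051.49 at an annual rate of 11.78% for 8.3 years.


Simple interest formula: I = P × r × t
I = $44,051.49 × 0.1178 × 8.3
I = $43,070.90

I = P × r × t = $43,070.90


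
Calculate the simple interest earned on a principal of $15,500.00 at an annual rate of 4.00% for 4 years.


Simple interest formula: I = P × r × t
I = $15,500.00 × 0.04 × 4
I = $2,480.00

I = P × r × t = $2,480.00


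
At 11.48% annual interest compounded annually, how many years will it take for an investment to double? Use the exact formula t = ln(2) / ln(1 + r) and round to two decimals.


Doubling condition: (1 + r)^t = 2
Take ln of both sides: t × ln(1 + r) = ln(2)
t = ln(2) / ln(1 + r)
t = 0.693147 / 0.108675
t = 6.38

t = ln(2) / ln(1 + r) = 6.38 years


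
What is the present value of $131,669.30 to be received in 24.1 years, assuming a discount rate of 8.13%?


Present value formula: PV = FV / (1 + r)^t
PV = $131,669.30 / (1 + 0.0813)^24.1
PV = $131,669.30 / 6.578146
PV = $20,016.17

PV = FV / (1 + r)^t = $20,016.17


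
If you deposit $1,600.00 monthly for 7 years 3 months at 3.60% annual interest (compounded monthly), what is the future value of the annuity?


Future value of an ordinary annuity: FV = PMT × ((1 + r)^n − 1) / r
Monthly rate r = 0.036/12 = 0.003, n = 87
FV = $1,600.00 × ((1 + 0.036/12)^87 − 1) / (0.036/12)
FV = $1,600.00 × 99.240174
FV = $158,784.28

FV = PMT × ((1+r)^n - 1)/r = $158,784.28


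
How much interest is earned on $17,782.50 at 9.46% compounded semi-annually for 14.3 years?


Compound interest earned = final amount − principal.
A = P(1 + r/n)^(nt) = $17,782.50 × (1 + 0.0946/2)^(2 × 14.3) = $66,684.73
Interest = A − P = $66,684.73 − $17,782.50 = $48,902.23

Interest = A - P = $48,902.23
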